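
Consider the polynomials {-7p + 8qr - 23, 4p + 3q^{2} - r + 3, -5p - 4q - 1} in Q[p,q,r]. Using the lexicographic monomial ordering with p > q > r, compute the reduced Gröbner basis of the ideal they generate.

G = {p + \tfrac{8}{81}r^{2} - \tfrac{4}{27}r + \tfrac{73}{81}, q - \tfrac{10}{81}r^{2} + \tfrac{5}{27}r - \tfrac{71}{81}, r^{3} - \tfrac{4}{5}r^{2} + \tfrac{121}{20}r - \tfrac{169}{10}}

f_1 = -7p + 8qr - 23, LT = p.
f_2 = 4p + 3q^{2} - r + 3, LT = p.
f_3 = -5p - 4q - 1, LT = p.

S(f_1,f_2): lcm = p. S = -\tfrac{3}{4}q^{2} - \tfrac{8}{7}qr + \tfrac{1}{4}r + \tfrac{71}{28}.
  leading term q^{2}: no divisor's leading term divides it; move -\tfrac{3}{4}q^{2} to the remainder.
  leading term qr: no divisor's leading term divides it; move -\tfrac{8}{7}qr to the remainder.
  leading term r: no divisor's leading term divides it; move \tfrac{1}{4}r to the remainder.
  leading term 1: no divisor's leading term divides it; move \tfrac{71}{28} to the remainder.
  remainder -\tfrac{3}{4}q^{2} - \tfrac{8}{7}qr + \tfrac{1}{4}r + \tfrac{71}{28} ≠ 0; add g_4 = -\tfrac{3}{4}q^{2} - \tfrac{8}{7}qr + \tfrac{1}{4}r + \tfrac{71}{28} to the basis.

S(f_1,f_3): lcm = p. S = -\tfrac{8}{7}qr - \tfrac{4}{5}q + \tfrac{108}{35}.
  leading term qr: no divisor's leading term divides it; move -\tfrac{8}{7}qr to the remainder.
  leading term q: no divisor's leading term divides it; move -\tfrac{4}{5}q to the remainder.
  leading term 1: no divisor's leading term divides it; move \tfrac{108}{35} to the remainder.
  remainder -\tfrac{8}{7}qr - \tfrac{4}{5}q + \tfrac{108}{35} ≠ 0; add g_5 = -\tfrac{8}{7}qr - \tfrac{4}{5}q + \tfrac{108}{35} to the basis.

S(f_2,f_3): lcm = p. S = \tfrac{3}{4}q^{2} - \tfrac{4}{5}q - \tfrac{1}{4}r + \tfrac{11}{20}.
  leading term q^{2}: subtract (-1)·g_4 from \tfrac{3}{4}q^{2} - \tfrac{4}{5}q - \tfrac{1}{4}r + \tfrac{11}{20} → -\tfrac{8}{7}qr - \tfrac{4}{5}q + \tfrac{108}{35}
  leading term qr: subtract (1)·g_5 from -\tfrac{8}{7}qr - \tfrac{4}{5}q + \tfrac{108}{35} → 0
  remainder 0.

S(f_1,g_4): leading monomials are coprime, so the S-polynomial reduces to 0 (Buchberger's first criterion).
S(f_2,g_4): leading monomials are coprime, so the S-polynomial reduces to 0 (Buchberger's first criterion).
S(f_3,g_4): leading monomials are coprime, so the S-polynomial reduces to 0 (Buchberger's first criterion).
S(f_1,g_5): leading monomials are coprime, so the S-polynomial reduces to 0 (Buchberger's first criterion).
S(f_2,g_5): leading monomials are coprime, so the S-polynomial reduces to 0 (Buchberger's first criterion).
S(f_3,g_5): leading monomials are coprime, so the S-polynomial reduces to 0 (Buchberger's first criterion).
S(g_4,g_5): lcm = q^{2}r. S = -\tfrac{7}{10}q^{2} + \tfrac{32}{21}qr^{2} + \tfrac{27}{10}q - \tfrac{1}{3}r^{2} - \tfrac{71}{21}r.
  leading term q^{2}: subtract (\tfrac{14}{15})·g_4 from -\tfrac{7}{10}q^{2} + \tfrac{32}{21}qr^{2} + \tfrac{27}{10}q - \tfrac{1}{3}r^{2} - \tfrac{71}{21}r → \tfrac{32}{21}qr^{2} + \tfrac{16}{15}qr + \tfrac{27}{10}q - \tfrac{1}{3}r^{2} - \tfrac{253}{70}r - \tfrac{71}{30}
  leading term qr^{2}: subtract (-\tfrac{4}{3}r)·g_5 from \tfrac{32}{21}qr^{2} + \tfrac{16}{15}qr + \tfrac{27}{10}q - \tfrac{1}{3}r^{2} - \tfrac{253}{70}r - \tfrac{71}{30} → \tfrac{27}{10}q - \tfrac{1}{3}r^{2} + \tfrac{1}{2}r - \tfrac{71}{30}
  leading term q: no divisor's leading term divides it; move \tfrac{27}{10}q to the remainder.
  leading term r^{2}: no divisor's leading term divides it; move -\tfrac{1}{3}r^{2} to the remainder.
  leading term r: no divisor's leading term divides it; move \tfrac{1}{2}r to the remainder.
  leading term 1: no divisor's leading term divides it; move -\tfrac{71}{30} to the remainder.
  remainder \tfrac{27}{10}q - \tfrac{1}{3}r^{2} + \tfrac{1}{2}r - \tfrac{71}{30} ≠ 0; add g_6 = \tfrac{27}{10}q - \tfrac{1}{3}r^{2} + \tfrac{1}{2}r - \tfrac{71}{30} to the basis.

S(f_1,g_6): leading monomials are coprime, so the S-polynomial reduces to 0 (Buchberger's first criterion).
S(f_2,g_6): leading monomials are coprime, so the S-polynomial reduces to 0 (Buchberger's first criterion).
S(f_3,g_6): leading monomials are coprime, so the S-polynomial reduces to 0 (Buchberger's first criterion).
S(g_4,g_6): lcm = q^{2}. S = \tfrac{10}{81}qr^{2} + \tfrac{253}{189}qr + \tfrac{71}{81}q - \tfrac{1}{3}r - \tfrac{71}{21}.
  leading term qr^{2}: subtract (-\tfrac{35}{324}r)·g_5 from \tfrac{10}{81}qr^{2} + \tfrac{253}{189}qr + \tfrac{71}{81}q - \tfrac{1}{3}r - \tfrac{71}{21} → \tfrac{710}{567}qr + \tfrac{71}{81}q - \tfrac{71}{21}
  leading term qr: subtract (-\tfrac{355}{324})·g_5 from \tfrac{710}{567}qr + \tfrac{71}{81}q - \tfrac{71}{21} → 0
  remainder 0.

S(g_5,g_6): lcm = qr. S = \tfrac{7}{10}q + \tfrac{10}{81}r^{3} - \tfrac{5}{27}r^{2} + \tfrac{71}{81}r - \tfrac{27}{10}.
  leading term q: subtract (\tfrac{7}{27})·g_6 from \tfrac{7}{10}q + \tfrac{10}{81}r^{3} - \tfrac{5}{27}r^{2} + \tfrac{71}{81}r - \tfrac{27}{10} → \tfrac{10}{81}r^{3} - \tfrac{8}{81}r^{2} + \tfrac{121}{162}r - \tfrac{169}{81}
  leading term r^{3}: no divisor's leading term divides it; move \tfrac{10}{81}r^{3} to the remainder.
  leading term r^{2}: no divisor's leading term divides it; move -\tfrac{8}{81}r^{2} to the remainder.
  leading term r: no divisor's leading term divides it; move \tfrac{121}{162}r to the remainder.
  leading term 1: no divisor's leading term divides it; move -\tfrac{169}{81} to the remainder.
  remainder \tfrac{10}{81}r^{3} - \tfrac{8}{81}r^{2} + \tfrac{121}{162}r - \tfrac{169}{81} ≠ 0; add g_7 = \tfrac{10}{81}r^{3} - \tfrac{8}{81}r^{2} + \tfrac{121}{162}r - \tfrac{169}{81} to the basis.

S(f_1,g_7): leading monomials are coprime, so the S-polynomial reduces to 0 (Buchberger's first criterion).
S(f_2,g_7): leading monomials are coprime, so the S-polynomial reduces to 0 (Buchberger's first criterion).
S(f_3,g_7): leading monomials are coprime, so the S-polynomial reduces to 0 (Buchberger's first criterion).
S(g_4,g_7): leading monomials are coprime, so the S-polynomial reduces to 0 (Buchberger's first criterion).
S(g_5,g_7): lcm = qr^{3}. S = \tfrac{3}{2}qr^{2} - \tfrac{121}{20}qr + \tfrac{169}{10}q - \tfrac{27}{10}r^{2}.
  leading term qr^{2}: subtract (-\tfrac{21}{16}r)·g_5 from \tfrac{3}{2}qr^{2} - \tfrac{121}{20}qr + \tfrac{169}{10}q - \tfrac{27}{10}r^{2} → -\tfrac{71}{10}qr + \tfrac{169}{10}q - \tfrac{27}{10}r^{2} + \tfrac{81}{20}r
  leading term qr: subtract (\tfrac{497}{80})·g_5 from -\tfrac{71}{10}qr + \tfrac{169}{10}q - \tfrac{27}{10}r^{2} + \tfrac{81}{20}r → \tfrac{2187}{100}q - \tfrac{27}{10}r^{2} + \tfrac{81}{20}r - \tfrac{1917}{100}
  leading term q: subtract (\tfrac{81}{10})·g_6 from \tfrac{2187}{100}q - \tfrac{27}{10}r^{2} + \tfrac{81}{20}r - \tfrac{1917}{100} → 0
  remainder 0.

S(g_6,g_7): leading monomials are coprime, so the S-polynomial reduces to 0 (Buchberger's first criterion).
Every S-polynomial of the final basis reduces to 0, so we have a Gröbner basis.
Inter-reduce: drop elements whose leading term is divisible by another's, tail-reduce, and make monic.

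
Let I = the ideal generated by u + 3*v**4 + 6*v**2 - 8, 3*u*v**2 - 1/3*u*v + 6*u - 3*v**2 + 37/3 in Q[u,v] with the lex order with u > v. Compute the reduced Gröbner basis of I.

f_1 = u + 3*v**4 + 6*v**2 - 8, LT = u.
f_2 = 3*u*v**2 - 1/3*u*v + 6*u - 3*v**2 + 37/3, LT = u*v**2.

S(f_1,f_2): lcm = u*v**2. S = 1/9*u*v - 2*u + 3*v**6 + 6*v**4 - 7*v**2 - 37/9.
  leading term u*v: subtract (1/9*v)·f_1 from 1/9*u*v - 2*u + 3*v**6 + 6*v**4 - 7*v**2 - 37/9 → -2*u + 3*v**6 - 1/3*v**5 + 6*v**4 - 2/3*v**3 - 7*v**2 + 8/9*v - 37/9
  leading term u: subtract (-2)·f_1 from -2*u + 3*v**6 - 1/3*v**5 + 6*v**4 - 2/3*v**3 - 7*v**2 + 8/9*v - 37/9 → 3*v**6 - 1/3*v**5 + 12*v**4 - 2/3*v**3 + 5*v**2 + 8/9*v - 181/9
  leading term v**6: no divisor's leading term divides it; move 3*v**6 to the remainder.
  leading term v**5: no divisor's leading term divides it; move -1/3*v**5 to the remainder.
  leading term v**4: no divisor's leading term divides it; move 12*v**4 to the remainder.
  leading term v**3: no divisor's leading term divides it; move -2/3*v**3 to the remainder.
  leading term v**2: no divisor's leading term divides it; move 5*v**2 to the remainder.
  leading term v: no divisor's leading term divides it; move 8/9*v to the remainder.
  leading term 1: no divisor's leading term divides it; move -181/9 to the remainder.
  remainder 3*v**6 - 1/3*v**5 + 12*v**4 - 2/3*v**3 + 5*v**2 + 8/9*v - 181/9 ≠ 0; add g_3 = 3*v**6 - 1/3*v**5 + 12*v**4 - 2/3*v**3 + 5*v**2 + 8/9*v - 181/9 to the basis.

S(f_1,g_3): leading monomials are coprime, so the S-polynomial reduces to 0 (Buchberger's first criterion).
S(f_2,g_3): lcm = u*v**6. S = -2*u*v**4 + 2/9*u*v**3 - 5/3*u*v**2 - 8/27*u*v + 181/27*u - v**6 + 37/9*v**4.
  leading term u*v**4: subtract (-2*v**4)·f_1 from -2*u*v**4 + 2/9*u*v**3 - 5/3*u*v**2 - 8/27*u*v + 181/27*u - v**6 + 37/9*v**4 → 2/9*u*v**3 - 5/3*u*v**2 - 8/27*u*v + 181/27*u + 6*v**8 + 11*v**6 - 107/9*v**4
  leading term u*v**3: subtract (2/9*v**3)·f_1 from 2/9*u*v**3 - 5/3*u*v**2 - 8/27*u*v + 181/27*u + 6*v**8 + 11*v**6 - 107/9*v**4 → -5/3*u*v**2 - 8/27*u*v + 181/27*u + 6*v**8 - 2/3*v**7 + 11*v**6 - 4/3*v**5 - 107/9*v**4 + 16/9*v**3
  leading term u*v**2: subtract (-5/3*v**2)·f_1 from -5/3*u*v**2 - 8/27*u*v + 181/27*u + 6*v**8 - 2/3*v**7 + 11*v**6 - 4/3*v**5 - 107/9*v**4 + 16/9*v**3 → -8/27*u*v + 181/27*u + 6*v**8 - 2/3*v**7 + 16*v**6 - 4/3*v**5 - 17/9*v**4 + 16/9*v**3 - 40/3*v**2
  leading term u*v: subtract (-8/27*v)·f_1 from -8/27*u*v + 181/27*u + 6*v**8 - 2/3*v**7 + 16*v**6 - 4/3*v**5 - 17/9*v**4 + 16/9*v**3 - 40/3*v**2 → 181/27*u + 6*v**8 - 2/3*v**7 + 16*v**6 - 4/9*v**5 - 17/9*v**4 + 32/9*v**3 - 40/3*v**2 - 64/27*v
  leading term u: subtract (181/27)·f_1 from 181/27*u + 6*v**8 - 2/3*v**7 + 16*v**6 - 4/9*v**5 - 17/9*v**4 + 32/9*v**3 - 40/3*v**2 - 64/27*v → 6*v**8 - 2/3*v**7 + 16*v**6 - 4/9*v**5 - 22*v**4 + 32/9*v**3 - 482/9*v**2 - 64/27*v + 1448/27
  leading term v**8: subtract (2*v**2)·g_3 from 6*v**8 - 2/3*v**7 + 16*v**6 - 4/9*v**5 - 22*v**4 + 32/9*v**3 - 482/9*v**2 - 64/27*v + 1448/27 → -8*v**6 + 8/9*v**5 - 32*v**4 + 16/9*v**3 - 40/3*v**2 - 64/27*v + 1448/27
  leading term v**6: subtract (-8/3)·g_3 from -8*v**6 + 8/9*v**5 - 32*v**4 + 16/9*v**3 - 40/3*v**2 - 64/27*v + 1448/27 → 0
  remainder 0.

Every S-polynomial of the final basis reduces to 0, so we have a Gröbner basis.
Inter-reduce: drop elements whose leading term is divisible by another's, tail-reduce, and make monic.

G = {u + 3*v**4 + 6*v**2 - 8, v**6 - 1/9*v**5 + 4*v**4 - 2/9*v**3 + 5/3*v**2 + 8/27*v - 181/27}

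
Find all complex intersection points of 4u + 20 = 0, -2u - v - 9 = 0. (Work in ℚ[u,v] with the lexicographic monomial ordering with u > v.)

Compute a lex Gröbner basis by Buchberger's algorithm.
f_1 = 4u + 20, LT = u.
f_2 = -2u - v - 9, LT = u.

S(f_1,f_2): lcm = u. S = -½v + ½.
  leading term v: no divisor's leading term divides it; move -½v to the remainder.
  leading term 1: no divisor's leading term divides it; move ½ to the remainder.
  remainder -½v + ½ ≠ 0; add h_3 = -½v + ½ to the basis.

S(f_1,h_3): leading monomials are coprime, so the S-polynomial reduces to 0 (Buchberger's first criterion).
S(f_2,h_3): leading monomials are coprime, so the S-polynomial reduces to 0 (Buchberger's first criterion).
Every S-polynomial of the final basis reduces to 0, so we have a Gröbner basis.
Inter-reduce: drop elements whose leading term is divisible by another's, tail-reduce, and make monic.
Reduced Gröbner basis: {u + 5, v - 1}.

A lex Gröbner basis eliminates variables successively. Here v - 1 depends only on v, with roots {1}; lifting each root through the earlier basis elements recovers the full solutions.
  v = 1: the earlier basis element becomes u + 5 = 0, giving u = -5 — point (-5, 1).

{(-5, 1)}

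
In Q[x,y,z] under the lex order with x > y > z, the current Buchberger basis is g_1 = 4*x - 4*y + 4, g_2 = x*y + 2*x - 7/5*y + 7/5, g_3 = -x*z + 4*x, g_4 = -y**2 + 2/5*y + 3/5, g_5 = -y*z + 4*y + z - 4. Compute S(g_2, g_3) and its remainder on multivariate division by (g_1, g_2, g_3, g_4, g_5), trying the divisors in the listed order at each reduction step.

lcm(LM(g_2), LM(g_3)) = x*y*z.
S = (lcm/LT(g_2))·g_2 − (lcm/LT(g_3))·g_3 = 4*x*y + 2*x*z - 7/5*y*z + 7/5*z.
Reduce S modulo (g_1, g_2, g_3, g_4, g_5) in that order:
  leading term x*y: subtract (y)·g_1 from 4*x*y + 2*x*z - 7/5*y*z + 7/5*z → 2*x*z + 4*y**2 - 7/5*y*z - 4*y + 7/5*z
  leading term x*z: subtract (1/2*z)·g_1 from 2*x*z + 4*y**2 - 7/5*y*z - 4*y + 7/5*z → 4*y**2 + 3/5*y*z - 4*y - 3/5*z
  leading term y**2: subtract (-4)·g_4 from 4*y**2 + 3/5*y*z - 4*y - 3/5*z → 3/5*y*z - 12/5*y - 3/5*z + 12/5
  leading term y*z: subtract (-3/5)·g_5 from 3/5*y*z - 12/5*y - 3/5*z + 12/5 → 0
The remainder is 0, so this S-polynomial contributes no new basis element.

S(g_2, g_3) = 4*x*y + 2*x*z - 7/5*y*z + 7/5*z; remainder on division = 0.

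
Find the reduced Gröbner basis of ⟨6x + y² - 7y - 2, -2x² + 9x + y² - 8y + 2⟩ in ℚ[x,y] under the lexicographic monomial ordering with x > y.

G = {x + ⅙y² - 7/6y - ⅓, y⁴ - 14y³ + 54y² - 17y - 86}

Buchberger's algorithm terminates because the ascending chain of leading-term ideals stabilizes.

f_1 = 6x + y² - 7y - 2, LT = x.
f_2 = -2x² + 9x + y² - 8y + 2, LT = x².

S(f_1,f_2): lcm = x². S = ⅙xy² - 7/6xy + 25/6x + ½y² - 4y + 1.
  leading term xy²: subtract (1/36y²)·f_1 from ⅙xy² - 7/6xy + 25/6x + ½y² - 4y + 1 → -7/6xy + 25/6x - 1/36y⁴ + 7/36y³ + 5/9y² - 4y + 1
  leading term xy: subtract (-7/36y)·f_1 from -7/6xy + 25/6x - 1/36y⁴ + 7/36y³ + 5/9y² - 4y + 1 → 25/6x - 1/36y⁴ + 7/18y³ - 29/36y² - 79/18y + 1
  leading term x: subtract (25/36)·f_1 from 25/6x - 1/36y⁴ + 7/18y³ - 29/36y² - 79/18y + 1 → -1/36y⁴ + 7/18y³ - 3/2y² + 17/36y + 43/18
  leading term y⁴: no divisor's leading term divides it; move -1/36y⁴ to the remainder.
  leading term y³: no divisor's leading term divides it; move 7/18y³ to the remainder.
  leading term y²: no divisor's leading term divides it; move -3/2y² to the remainder.
  leading term y: no divisor's leading term divides it; move 17/36y to the remainder.
  leading term 1: no divisor's leading term divides it; move 43/18 to the remainder.
  remainder -1/36y⁴ + 7/18y³ - 3/2y² + 17/36y + 43/18 ≠ 0; add g_3 = -1/36y⁴ + 7/18y³ - 3/2y² + 17/36y + 43/18 to the basis.

The other S-polynomials (S(f_1,g_3), S(f_2,g_3)) all reduce to 0 modulo the current basis, so we have a Gröbner basis.
Inter-reduce: drop elements whose leading term is divisible by another's, tail-reduce, and make monic.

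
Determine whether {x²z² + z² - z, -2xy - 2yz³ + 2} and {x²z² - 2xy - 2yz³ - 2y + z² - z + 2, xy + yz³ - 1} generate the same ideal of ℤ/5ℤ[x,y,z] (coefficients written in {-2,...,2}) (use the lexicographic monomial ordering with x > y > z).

No, the ideals differ.

Since reduced Gröbner bases are canonical representatives of ideals under a given ordering, it suffices to compute and compare them.
Buchberger on the first generating set:
f_1 = x²z² + z² - z, LT = x²z².
f_2 = -2xy - 2yz³ + 2, LT = xy.

S(f_1,f_2): lcm = x²yz². S = -xyz⁵ + xz² + yz² - yz.
  reduce S modulo (f_1, f_2):
  remainder xz² + yz⁸ + yz² - yz - z⁵ ≠ 0; add g_3 = xz² + yz⁸ + yz² - yz - z⁵ to the basis.

S(f_2,g_3): lcm = xyz². S = -y²z⁸ - y²z² + y²z + 2yz⁵ - z².
  reduce S modulo (f_1, f_2, g_3):
  remainder -y²z⁸ - y²z² + y²z + 2yz⁵ - z² ≠ 0; add g_4 = -y²z⁸ - y²z² + y²z + 2yz⁵ - z² to the basis.

The other S-polynomials (S(f_1,g_3), S(f_1,g_4), S(f_2,g_4), S(g_3,g_4)) all reduce to 0 modulo the current basis, so we have a Gröbner basis.
Inter-reduce: drop elements whose leading term is divisible by another's, tail-reduce, and make monic.
Reduced Gröbner basis: {xy + yz³ - 1, xz² + yz⁸ + yz² - yz - z⁵, y²z⁸ + y²z² - y²z - 2yz⁵ + z²}.

Buchberger on the second generating set:
h_1 = x²z² - 2xy - 2yz³ - 2y + z² - z + 2, LT = x²z².
h_2 = xy + yz³ - 1, LT = xy.

S(h_1,h_2): lcm = x²yz². S = -2xy² - xyz⁵ + xz² - 2y²z³ - 2y² + yz² - yz + 2y.
  reduce S modulo (h_1, h_2):
  remainder xz² - 2y² + yz⁸ + yz² - yz - z⁵ ≠ 0; add k_3 = xz² - 2y² + yz⁸ + yz² - yz - z⁵ to the basis.

S(h_2,k_3): lcm = xyz². S = 2y³ - y²z⁸ - y²z² + y²z + 2yz⁵ - z².
  reduce S modulo (h_1, h_2, k_3):
  remainder 2y³ - y²z⁸ - y²z² + y²z + 2yz⁵ - z² ≠ 0; add k_4 = 2y³ - y²z⁸ - y²z² + y²z + 2yz⁵ - z² to the basis.

The other S-polynomials (S(h_1,k_3), S(h_1,k_4), S(h_2,k_4), S(k_3,k_4)) all reduce to 0 modulo the current basis, so we have a Gröbner basis.
Inter-reduce: drop elements whose leading term is divisible by another's, tail-reduce, and make monic.
Reduced Gröbner basis: {xy + yz³ - 1, xz² - 2y² + yz⁸ + yz² - yz - z⁵, y³ + 2y²z⁸ + 2y²z² - 2y²z + yz⁵ + 2z²}.

These differ, so the ideals are not equal.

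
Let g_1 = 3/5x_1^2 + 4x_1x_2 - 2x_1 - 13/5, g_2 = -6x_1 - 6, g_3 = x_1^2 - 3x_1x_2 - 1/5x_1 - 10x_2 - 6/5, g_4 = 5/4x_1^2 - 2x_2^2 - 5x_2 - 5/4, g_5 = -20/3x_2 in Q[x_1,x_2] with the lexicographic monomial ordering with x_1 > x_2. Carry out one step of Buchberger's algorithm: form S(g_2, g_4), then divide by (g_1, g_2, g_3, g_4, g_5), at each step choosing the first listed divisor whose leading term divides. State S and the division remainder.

lcm(LM(g_2), LM(g_4)) = x_1^2.
S = (lcm/LT(g_2))·g_2 − (lcm/LT(g_4))·g_4 = x_1 + 8/5x_2^2 + 4x_2 + 1.
Reduce S modulo (g_1, g_2, g_3, g_4, g_5) in that order:
  leading term x_1: subtract (-1/6)·g_2 from x_1 + 8/5x_2^2 + 4x_2 + 1 → 8/5x_2^2 + 4x_2
  leading term x_2^2: subtract (-6/25x_2)·g_5 from 8/5x_2^2 + 4x_2 → 4x_2
  leading term x_2: subtract (-3/5)·g_5 from 4x_2 → 0
The remainder is 0, so this S-polynomial contributes no new basis element.
This is the inner loop of Buchberger's algorithm — each nonzero remainder becomes a new basis element.

S(g_2, g_4) = x_1 + 8/5x_2^2 + 4x_2 + 1; remainder on division = 0.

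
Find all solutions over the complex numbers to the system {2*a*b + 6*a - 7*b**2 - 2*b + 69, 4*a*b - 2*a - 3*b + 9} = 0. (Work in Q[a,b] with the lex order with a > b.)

Compute a lex Gröbner basis by Buchberger's algorithm.
f_1 = 2*a*b + 6*a - 7*b**2 - 2*b + 69, LT = a*b.
f_2 = 4*a*b - 2*a - 3*b + 9, LT = a*b.

S(f_1,f_2): lcm = a*b. S = 7/2*a - 7/2*b**2 - 1/4*b + 129/4.
  leading term a: no divisor's leading term divides it; move 7/2*a to the remainder.
  leading term b**2: no divisor's leading term divides it; move -7/2*b**2 to the remainder.
  leading term b: no divisor's leading term divides it; move -1/4*b to the remainder.
  leading term 1: no divisor's leading term divides it; move 129/4 to the remainder.
  remainder 7/2*a - 7/2*b**2 - 1/4*b + 129/4 ≠ 0; add h_3 = 7/2*a - 7/2*b**2 - 1/4*b + 129/4 to the basis.

S(f_1,h_3): lcm = a*b. S = 3*a + b**3 - 24/7*b**2 - 143/14*b + 69/2.
  leading term a: subtract (6/7)·h_3 from 3*a + b**3 - 24/7*b**2 - 143/14*b + 69/2 → b**3 - 3/7*b**2 - 10*b + 48/7
  leading term b**3: no divisor's leading term divides it; move b**3 to the remainder.
  leading term b**2: no divisor's leading term divides it; move -3/7*b**2 to the remainder.
  leading term b: no divisor's leading term divides it; move -10*b to the remainder.
  leading term 1: no divisor's leading term divides it; move 48/7 to the remainder.
  remainder b**3 - 3/7*b**2 - 10*b + 48/7 ≠ 0; add h_4 = b**3 - 3/7*b**2 - 10*b + 48/7 to the basis.

The other S-polynomials (S(f_2,h_3), S(f_1,h_4), S(f_2,h_4), S(h_3,h_4)) all reduce to 0 modulo the current basis, so we have a Gröbner basis.
Inter-reduce: drop elements whose leading term is divisible by another's, tail-reduce, and make monic.
Reduced Gröbner basis: {a - b**2 - 1/14*b + 129/14, b**3 - 3/7*b**2 - 10*b + 48/7}.

Elimination: the polynomial b**3 - 3/7*b**2 - 10*b + 48/7 lies in the elimination ideal for b, so b ∈ {3, -9/7 + sqrt(193)/7, -sqrt(193)/7 - 9/7}. For each such b, the remaining basis elements (now univariate) give the rest of the solution.
  b = 3: the earlier basis element becomes a = 0, giving a = 0 — point (0, 3).
  b = -9/7 + sqrt(193)/7: the earlier basis element becomes a + 26/7 + 5*sqrt(193)/14 = 0, giving a = -5*sqrt(193)/14 - 26/7 — point (-5*sqrt(193)/14 - 26/7, -9/7 + sqrt(193)/7).
  b = -sqrt(193)/7 - 9/7: the earlier basis element becomes a - 5*sqrt(193)/14 + 26/7 = 0, giving a = -26/7 + 5*sqrt(193)/14 — point (-26/7 + 5*sqrt(193)/14, -sqrt(193)/7 - 9/7).
Each listed point satisfies every original equation (direct substitution).
Zero-dimensionality of the ideal guarantees finitely many solutions over ℂ.

{(0, 3), (-5*sqrt(193)/14 - 26/7, -9/7 + sqrt(193)/7), (-26/7 + 5*sqrt(193)/14, -sqrt(193)/7 - 9/7)}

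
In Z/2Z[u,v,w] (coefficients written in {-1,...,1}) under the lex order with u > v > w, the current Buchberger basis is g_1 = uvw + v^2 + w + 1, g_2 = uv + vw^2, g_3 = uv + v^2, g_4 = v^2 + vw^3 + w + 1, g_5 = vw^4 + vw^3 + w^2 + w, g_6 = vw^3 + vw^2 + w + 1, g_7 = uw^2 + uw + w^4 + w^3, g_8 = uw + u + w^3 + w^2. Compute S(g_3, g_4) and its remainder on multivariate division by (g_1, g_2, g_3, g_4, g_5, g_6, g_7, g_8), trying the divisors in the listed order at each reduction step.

S(g_3, g_4) = uvw^3 + uw + u + v^3; remainder on division = vw + v + w^3 + w^2.

lcm(LM(g_3), LM(g_4)) = uv^2.
S = (lcm/LT(g_3))·g_3 − (lcm/LT(g_4))·g_4 = uvw^3 + uw + u + v^3.
Reduce S modulo (g_1, g_2, g_3, g_4, g_5, g_6, g_7, g_8) in that order:
  leading term uvw^3: subtract (w^2)·g_1 from uvw^3 + uw + u + v^3 → uw + u + v^3 + v^2w^2 + w^3 + w^2
  leading term uw: subtract (1)·g_8 from uw + u + v^3 + v^2w^2 + w^3 + w^2 → v^3 + v^2w^2
  leading term v^3: subtract (v)·g_4 from v^3 + v^2w^2 → v^2w^3 + v^2w^2 + vw + v
  leading term v^2w^3: subtract (w^3)·g_4 from v^2w^3 + v^2w^2 + vw + v → v^2w^2 + vw^6 + vw + v + w^4 + w^3
  leading term v^2w^2: subtract (w^2)·g_4 from v^2w^2 + vw^6 + vw + v + w^4 + w^3 → vw^6 + vw^5 + vw + v + w^4 + w^2
  leading term vw^6: subtract (w^2)·g_5 from vw^6 + vw^5 + vw + v + w^4 + w^2 → vw + v + w^3 + w^2
  leading term vw: no divisor's leading term divides it; move vw to the remainder.
  leading term v: no divisor's leading term divides it; move v to the remainder.
  leading term w^3: no divisor's leading term divides it; move w^3 to the remainder.
  leading term w^2: no divisor's leading term divides it; move w^2 to the remainder.
The remainder vw + v + w^3 + w^2 is nonzero, so it would be added as the next basis element.
An S-polynomial is built so that the two leading terms cancel; whether anything survives reduction is exactly the Gröbner-basis criterion.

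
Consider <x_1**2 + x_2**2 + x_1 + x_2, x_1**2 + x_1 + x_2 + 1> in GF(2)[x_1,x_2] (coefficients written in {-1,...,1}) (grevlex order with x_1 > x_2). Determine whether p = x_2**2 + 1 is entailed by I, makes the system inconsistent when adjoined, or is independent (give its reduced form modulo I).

First compute the reduced Gröbner basis of I by Buchberger's algorithm.
f_1 = x_1**2 + x_2**2 + x_1 + x_2, LT = x_1**2.
f_2 = x_1**2 + x_1 + x_2 + 1, LT = x_1**2.

S(f_1,f_2): lcm = x_1**2. S = x_2**2 + 1.
  leading term x_2**2: no divisor's leading term divides it; move x_2**2 to the remainder.
  leading term 1: no divisor's leading term divides it; move 1 to the remainder.
  remainder x_2**2 + 1 ≠ 0; add h_3 = x_2**2 + 1 to the basis.

The other S-polynomials (S(f_1,h_3), S(f_2,h_3)) all reduce to 0 modulo the current basis, so we have a Gröbner basis.
Inter-reduce: drop elements whose leading term is divisible by another's, tail-reduce, and make monic.
Reduced Gröbner basis: {x_1**2 + x_1 + x_2 + 1, x_2**2 + 1}.
Label its elements g_1 = x_1**2 + x_1 + x_2 + 1, g_2 = x_2**2 + 1.

Reduce p = x_2**2 + 1 modulo G:
  leading term x_2**2: subtract (1)·g_2 from x_2**2 + 1 → 0
  normal form = 0.
Since the normal form is 0, p ∈ I.

Ideal membership is decidable via reduction modulo a Gröbner basis.

x_2**2 + 1 lies in I (it reduces to 0).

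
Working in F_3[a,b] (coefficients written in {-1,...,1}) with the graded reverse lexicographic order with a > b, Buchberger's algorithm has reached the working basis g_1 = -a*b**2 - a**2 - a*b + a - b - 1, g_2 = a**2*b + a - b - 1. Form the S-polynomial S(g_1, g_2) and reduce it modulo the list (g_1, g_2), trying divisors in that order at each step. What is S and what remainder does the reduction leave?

S(g_1, g_2) = a**3 + a**2*b - a**2 + b**2 + a + b; remainder on division = a**3 - a**2 + b**2 - b + 1.

lcm(LM(g_1), LM(g_2)) = a**2*b**2.
S = (lcm/LT(g_1))·g_1 − (lcm/LT(g_2))·g_2 = a**3 + a**2*b - a**2 + b**2 + a + b.
Reduce S modulo (g_1, g_2) in that order:
  leading term a**3: no divisor's leading term divides it; move a**3 to the remainder.
  leading term a**2*b: subtract (1)·g_2 from a**2*b - a**2 + b**2 + a + b → -a**2 + b**2 - b + 1
  leading term a**2: no divisor's leading term divides it; move -a**2 to the remainder.
  leading term b**2: no divisor's leading term divides it; move b**2 to the remainder.
  leading term b: no divisor's leading term divides it; move -b to the remainder.
  leading term 1: no divisor's leading term divides it; move 1 to the remainder.
The remainder a**3 - a**2 + b**2 - b + 1 is nonzero, so it would be added as the next basis element.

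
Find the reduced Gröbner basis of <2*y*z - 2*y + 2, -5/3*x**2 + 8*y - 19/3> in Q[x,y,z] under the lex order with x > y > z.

G = {x**2 - 24/5*y + 19/5, y*z - y + 1}

f_1 = 2*y*z - 2*y + 2, LT = y*z.
f_2 = -5/3*x**2 + 8*y - 19/3, LT = x**2.

The S-polynomials (S(f_1,f_2)) all reduce to 0 modulo the current basis, so we have a Gröbner basis.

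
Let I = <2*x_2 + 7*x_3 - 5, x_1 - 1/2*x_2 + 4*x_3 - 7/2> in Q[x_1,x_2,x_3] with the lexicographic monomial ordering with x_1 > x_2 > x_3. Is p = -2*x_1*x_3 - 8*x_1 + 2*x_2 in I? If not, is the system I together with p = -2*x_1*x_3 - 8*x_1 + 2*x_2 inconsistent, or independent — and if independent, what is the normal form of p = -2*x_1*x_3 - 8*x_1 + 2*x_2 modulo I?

First compute the reduced Gröbner basis of I by Buchberger's algorithm.
f_1 = 2*x_2 + 7*x_3 - 5, LT = x_2.
f_2 = x_1 - 1/2*x_2 + 4*x_3 - 7/2, LT = x_1.

The S-polynomials (S(f_1,f_2)) all reduce to 0 modulo the current basis, so we have a Gröbner basis.
Inter-reduce: drop elements whose leading term is divisible by another's, tail-reduce, and make monic.
Reduced Gröbner basis: {x_1 + 23/4*x_3 - 19/4, x_2 + 7/2*x_3 - 5/2}.
Label its elements g_1 = x_1 + 23/4*x_3 - 19/4, g_2 = x_2 + 7/2*x_3 - 5/2.

Reduce p = -2*x_1*x_3 - 8*x_1 + 2*x_2 modulo G:
  leading term x_1*x_3: subtract (-2*x_3)·g_1 from -2*x_1*x_3 - 8*x_1 + 2*x_2 → -8*x_1 + 2*x_2 + 23/2*x_3**2 - 19/2*x_3
  leading term x_1: subtract (-8)·g_1 from -8*x_1 + 2*x_2 + 23/2*x_3**2 - 19/2*x_3 → 2*x_2 + 23/2*x_3**2 + 73/2*x_3 - 38
  leading term x_2: subtract (2)·g_2 from 2*x_2 + 23/2*x_3**2 + 73/2*x_3 - 38 → 23/2*x_3**2 + 59/2*x_3 - 33
  leading term x_3**2: no divisor's leading term divides it; move 23/2*x_3**2 to the remainder.
  leading term x_3: no divisor's leading term divides it; move 59/2*x_3 to the remainder.
  leading term 1: no divisor's leading term divides it; move -33 to the remainder.
  normal form = 23/2*x_3**2 + 59/2*x_3 - 33.
The normal form is nonzero, so p ∉ I. Since p minus its normal form lies in I, I + (p) = I + (r) where r = 23/2*x_3**2 + 59/2*x_3 - 33; decide whether this ideal is the whole ring.
Run Buchberger on G together with r (pairs among the g_i already reduce to 0 since G is a Gröbner basis):
g_1 = x_1 + 23/4*x_3 - 19/4, LT = x_1.
g_2 = x_2 + 7/2*x_3 - 5/2, LT = x_2.
r = 23/2*x_3**2 + 59/2*x_3 - 33, LT = x_3**2.

The S-polynomials (S(g_1,g_2), S(g_1,r), S(g_2,r)) all reduce to 0 modulo the current basis, so we have a Gröbner basis.
Inter-reduce: drop elements whose leading term is divisible by another's, tail-reduce, and make monic.
Reduced Gröbner basis: {x_1 + 23/4*x_3 - 19/4, x_2 + 7/2*x_3 - 5/2, x_3**2 + 59/23*x_3 - 66/23}.
The reduced Gröbner basis of I + (p) is {x_1 + 23/4*x_3 - 19/4, x_2 + 7/2*x_3 - 5/2, x_3**2 + 59/23*x_3 - 66/23} ≠ {1}, a proper ideal, so the enlarged system stays consistent: p is independent of I, with normal form 23/2*x_3**2 + 59/2*x_3 - 33.

-2*x_1*x_3 - 8*x_1 + 2*x_2 is independent of I; its normal form modulo I is 23/2*x_3**2 + 59/2*x_3 - 33.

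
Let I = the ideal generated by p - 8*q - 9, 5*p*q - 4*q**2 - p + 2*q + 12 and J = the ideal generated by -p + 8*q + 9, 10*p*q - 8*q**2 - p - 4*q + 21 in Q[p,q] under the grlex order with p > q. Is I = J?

No, the ideals differ.

Since reduced Gröbner bases are canonical representatives of ideals under a given ordering, it suffices to compute and compare them.
Buchberger on the first generating set:
f_1 = p - 8*q - 9, LT = p.
f_2 = 5*p*q - 4*q**2 - p + 2*q + 12, LT = p*q.

S(f_1,f_2): lcm = p*q. S = -36/5*q**2 + 1/5*p - 47/5*q - 12/5.
  leading term q**2: no divisor's leading term divides it; move -36/5*q**2 to the remainder.
  leading term p: subtract (1/5)·f_1 from 1/5*p - 47/5*q - 12/5 → -39/5*q - 3/5
  leading term q: no divisor's leading term divides it; move -39/5*q to the remainder.
  leading term 1: no divisor's leading term divides it; move -3/5 to the remainder.
  remainder -36/5*q**2 - 39/5*q - 3/5 ≠ 0; add g_3 = -36/5*q**2 - 39/5*q - 3/5 to the basis.

The other S-polynomials (S(f_1,g_3), S(f_2,g_3)) all reduce to 0 modulo the current basis, so we have a Gröbner basis.
Inter-reduce: drop elements whose leading term is divisible by another's, tail-reduce, and make monic.
Reduced Gröbner basis: {q**2 + 13/12*q + 1/12, p - 8*q - 9}.

Buchberger on the second generating set:
h_1 = -p + 8*q + 9, LT = p.
h_2 = 10*p*q - 8*q**2 - p - 4*q + 21, LT = p*q.

S(h_1,h_2): lcm = p*q. S = -36/5*q**2 + 1/10*p - 43/5*q - 21/10.
  leading term q**2: no divisor's leading term divides it; move -36/5*q**2 to the remainder.
  leading term p: subtract (-1/10)·h_1 from 1/10*p - 43/5*q - 21/10 → -39/5*q - 6/5
  leading term q: no divisor's leading term divides it; move -39/5*q to the remainder.
  leading term 1: no divisor's leading term divides it; move -6/5 to the remainder.
  remainder -36/5*q**2 - 39/5*q - 6/5 ≠ 0; add k_3 = -36/5*q**2 - 39/5*q - 6/5 to the basis.

The other S-polynomials (S(h_1,k_3), S(h_2,k_3)) all reduce to 0 modulo the current basis, so we have a Gröbner basis.
Inter-reduce: drop elements whose leading term is divisible by another's, tail-reduce, and make monic.
Reduced Gröbner basis: {q**2 + 13/12*q + 1/6, p - 8*q - 9}.

Since the reduced bases disagree, the two ideals are not the same.
The same test decides containment: I ⊆ J iff every generator of I reduces to 0 modulo a Gröbner basis of J.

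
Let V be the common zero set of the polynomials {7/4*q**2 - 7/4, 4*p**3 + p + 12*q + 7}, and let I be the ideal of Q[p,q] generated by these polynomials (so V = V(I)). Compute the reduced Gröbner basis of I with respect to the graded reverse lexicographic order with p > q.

G = {p**3 + 1/4*p + 3*q + 7/4, q**2 - 1}

f_1 = 7/4*q**2 - 7/4, LT = q**2.
f_2 = 4*p**3 + p + 12*q + 7, LT = p**3.

The S-polynomials (S(f_1,f_2)) all reduce to 0 modulo the current basis, so we have a Gröbner basis.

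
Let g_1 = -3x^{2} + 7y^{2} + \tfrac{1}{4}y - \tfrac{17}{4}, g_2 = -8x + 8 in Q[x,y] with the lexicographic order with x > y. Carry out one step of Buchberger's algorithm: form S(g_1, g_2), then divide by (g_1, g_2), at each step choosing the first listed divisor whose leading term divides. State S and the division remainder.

S(g_1, g_2) = x - \tfrac{7}{3}y^{2} - \tfrac{1}{12}y + \tfrac{17}{12}; remainder on division = -\tfrac{7}{3}y^{2} - \tfrac{1}{12}y + \tfrac{29}{12}.

lcm(LM(g_1), LM(g_2)) = x^{2}.
S = (lcm/LT(g_1))·g_1 − (lcm/LT(g_2))·g_2 = x - \tfrac{7}{3}y^{2} - \tfrac{1}{12}y + \tfrac{17}{12}.
Reduce S modulo (g_1, g_2) in that order:
  leading term x: subtract (-\tfrac{1}{8})·g_2 from x - \tfrac{7}{3}y^{2} - \tfrac{1}{12}y + \tfrac{17}{12} → -\tfrac{7}{3}y^{2} - \tfrac{1}{12}y + \tfrac{29}{12}
  leading term y^{2}: no divisor's leading term divides it; move -\tfrac{7}{3}y^{2} to the remainder.
  leading term y: no divisor's leading term divides it; move -\tfrac{1}{12}y to the remainder.
  leading term 1: no divisor's leading term divides it; move \tfrac{29}{12} to the remainder.
The remainder -\tfrac{7}{3}y^{2} - \tfrac{1}{12}y + \tfrac{29}{12} is nonzero, so it would be added as the next basis element.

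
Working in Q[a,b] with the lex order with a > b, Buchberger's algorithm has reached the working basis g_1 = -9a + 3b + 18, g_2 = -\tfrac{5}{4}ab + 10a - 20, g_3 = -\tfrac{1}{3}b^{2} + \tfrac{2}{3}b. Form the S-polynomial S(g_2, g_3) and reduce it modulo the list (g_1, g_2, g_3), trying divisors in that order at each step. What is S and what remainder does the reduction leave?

S(g_2, g_3) = -6ab + 16b; remainder on division = 0.

lcm(LM(g_2), LM(g_3)) = ab^{2}.
S = (lcm/LT(g_2))·g_2 − (lcm/LT(g_3))·g_3 = -6ab + 16b.
Reduce S modulo (g_1, g_2, g_3) in that order:
  leading term ab: subtract (\tfrac{2}{3}b)·g_1 from -6ab + 16b → -2b^{2} + 4b
  leading term b^{2}: subtract (6)·g_3 from -2b^{2} + 4b → 0
The remainder is 0, so this S-polynomial contributes no new basis element.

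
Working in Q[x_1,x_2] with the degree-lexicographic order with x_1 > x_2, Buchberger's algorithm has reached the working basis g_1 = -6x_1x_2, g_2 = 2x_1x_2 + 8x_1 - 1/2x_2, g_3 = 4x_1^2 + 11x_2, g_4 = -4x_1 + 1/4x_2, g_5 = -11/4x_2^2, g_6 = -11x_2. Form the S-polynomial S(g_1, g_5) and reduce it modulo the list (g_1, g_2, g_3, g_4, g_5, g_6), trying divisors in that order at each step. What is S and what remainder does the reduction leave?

S(g_1, g_5) = 0; remainder on division = 0.

lcm(LM(g_1), LM(g_5)) = x_1x_2^2.
S = (lcm/LT(g_1))·g_1 − (lcm/LT(g_5))·g_5 = 0.
Reduce S modulo (g_1, g_2, g_3, g_4, g_5, g_6) in that order:
The remainder is 0, so this S-polynomial contributes no new basis element.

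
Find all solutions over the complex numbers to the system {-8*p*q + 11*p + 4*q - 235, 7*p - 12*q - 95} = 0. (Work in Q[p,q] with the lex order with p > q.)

{(5, -5), (80/7, -5/4)}

Compute a lex Gröbner basis by Buchberger's algorithm.
f_1 = -8*p*q + 11*p + 4*q - 235, LT = p*q.
f_2 = 7*p - 12*q - 95, LT = p.

S(f_1,f_2): lcm = p*q. S = -11/8*p + 12/7*q**2 + 183/14*q + 235/8.
  leading term p: subtract (-11/56)·f_2 from -11/8*p + 12/7*q**2 + 183/14*q + 235/8 → 12/7*q**2 + 75/7*q + 75/7
  leading term q**2: no divisor's leading term divides it; move 12/7*q**2 to the remainder.
  leading term q: no divisor's leading term divides it; move 75/7*q to the remainder.
  leading term 1: no divisor's leading term divides it; move 75/7 to the remainder.
  remainder 12/7*q**2 + 75/7*q + 75/7 ≠ 0; add h_3 = 12/7*q**2 + 75/7*q + 75/7 to the basis.

The other S-polynomials (S(f_1,h_3), S(f_2,h_3)) all reduce to 0 modulo the current basis, so we have a Gröbner basis.
Inter-reduce: drop elements whose leading term is divisible by another's, tail-reduce, and make monic.
Reduced Gröbner basis: {p - 12/7*q - 95/7, q**2 + 25/4*q + 25/4}.

Elimination: the polynomial q**2 + 25/4*q + 25/4 lies in the elimination ideal for q, so q ∈ {-5, -5/4}. For each such q, the remaining basis elements (now univariate) give the rest of the solution.
  q = -5: the earlier basis element becomes p - 5 = 0, giving p = 5 — point (5, -5).
  q = -5/4: the earlier basis element becomes p - 80/7 = 0, giving p = 80/7 — point (80/7, -5/4).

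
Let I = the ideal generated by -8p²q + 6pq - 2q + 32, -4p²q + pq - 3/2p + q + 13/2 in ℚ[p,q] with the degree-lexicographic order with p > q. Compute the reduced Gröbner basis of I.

f_1 = -8p²q + 6pq - 2q + 32, LT = p²q.
f_2 = -4p²q + pq - 3/2p + q + 13/2, LT = p²q.

S(f_1,f_2): lcm = p²q. S = -½pq - ⅜p + ½q - 19/8.
  reduce S modulo (f_1, f_2):
  remainder -½pq - ⅜p + ½q - 19/8 ≠ 0; add g_3 = -½pq - ⅜p + ½q - 19/8 to the basis.

S(f_1,g_3): lcm = p²q. S = -¾p² + ¼pq - 19/4p + ¼q - 4.
  reduce S modulo (f_1, f_2, g_3):
  remainder -¾p² - 79/16p + ½q - 83/16 ≠ 0; add g_4 = -¾p² - 79/16p + ½q - 83/16 to the basis.

S(f_1,g_4): lcm = p²q. S = -22/3pq + ⅔q² - 20/3q - 4.
  reduce S modulo (f_1, f_2, g_3, g_4):
  remainder ⅔q² + 11/2p - 14q + 185/6 ≠ 0; add g_5 = ⅔q² + 11/2p - 14q + 185/6 to the basis.

The other S-polynomials (S(f_2,g_3), S(f_2,g_4), S(g_3,g_4), S(f_1,g_5), S(f_2,g_5), S(g_3,g_5), S(g_4,g_5)) all reduce to 0 modulo the current basis, so we have a Gröbner basis.
Inter-reduce: drop elements whose leading term is divisible by another's, tail-reduce, and make monic.

G = {p² + 79/12p - ⅔q + 83/12, pq + ¾p - q + 19/4, q² + 33/4p - 21q + 185/4}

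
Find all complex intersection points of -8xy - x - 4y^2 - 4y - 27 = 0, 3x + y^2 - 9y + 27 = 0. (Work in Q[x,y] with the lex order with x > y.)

{(-3, 3), (-2401/384 - 13*sqrt(2905)/384, 59/16 - sqrt(2905)/16), (-2401/384 + 13*sqrt(2905)/384, sqrt(2905)/16 + 59/16)}

Compute a lex Gröbner basis by Buchberger's algorithm.
f_1 = -8xy - x - 4y^2 - 4y - 27, LT = xy.
f_2 = 3x + y^2 - 9y + 27, LT = x.

S(f_1,f_2): lcm = xy. S = 1/8x - 1/3y^3 + 7/2y^2 - 17/2y + 27/8.
  leading term x: subtract (1/24)·f_2 from 1/8x - 1/3y^3 + 7/2y^2 - 17/2y + 27/8 → -1/3y^3 + 83/24y^2 - 65/8y + 9/4
  leading term y^3: no divisor's leading term divides it; move -1/3y^3 to the remainder.
  leading term y^2: no divisor's leading term divides it; move 83/24y^2 to the remainder.
  leading term y: no divisor's leading term divides it; move -65/8y to the remainder.
  leading term 1: no divisor's leading term divides it; move 9/4 to the remainder.
  remainder -1/3y^3 + 83/24y^2 - 65/8y + 9/4 ≠ 0; add h_3 = -1/3y^3 + 83/24y^2 - 65/8y + 9/4 to the basis.

The other S-polynomials (S(f_1,h_3), S(f_2,h_3)) all reduce to 0 modulo the current basis, so we have a Gröbner basis.
Inter-reduce: drop elements whose leading term is divisible by another's, tail-reduce, and make monic.
Reduced Gröbner basis: {x + 1/3y^2 - 3y + 9, y^3 - 83/8y^2 + 195/8y - 27/4}.

Since the basis is lex-ordered, y^3 - 83/8y^2 + 195/8y - 27/4 is univariate in y. Its roots are {3, 59/16 - sqrt(2905)/16, sqrt(2905)/16 + 59/16}. Back-substituting each root into the other basis elements fixes the other coordinates.
  y = 3: the earlier basis element becomes x + 3 = 0, giving x = -3 — point (-3, 3).
  y = 59/16 - sqrt(2905)/16: the earlier basis element becomes x + 13*sqrt(2905)/384 + 2401/384 = 0, giving x = -2401/384 - 13*sqrt(2905)/384 — point (-2401/384 - 13*sqrt(2905)/384, 59/16 - sqrt(2905)/16).
  y = sqrt(2905)/16 + 59/16: the earlier basis element becomes x - 13*sqrt(2905)/384 + 2401/384 = 0, giving x = -2401/384 + 13*sqrt(2905)/384 — point (-2401/384 + 13*sqrt(2905)/384, sqrt(2905)/16 + 59/16).
Check: every point annihilates each of the original generators.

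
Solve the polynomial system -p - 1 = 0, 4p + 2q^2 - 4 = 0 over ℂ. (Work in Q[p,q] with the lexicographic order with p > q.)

Compute a lex Gröbner basis by Buchberger's algorithm.
f_1 = -p - 1, LT = p.
f_2 = 4p + 2q^2 - 4, LT = p.

S(f_1,f_2): lcm = p. S = -1/2q^2 + 2.
  leading term q^2: no divisor's leading term divides it; move -1/2q^2 to the remainder.
  leading term 1: no divisor's leading term divides it; move 2 to the remainder.
  remainder -1/2q^2 + 2 ≠ 0; add h_3 = -1/2q^2 + 2 to the basis.

The other S-polynomials (S(f_1,h_3), S(f_2,h_3)) all reduce to 0 modulo the current basis, so we have a Gröbner basis.
Inter-reduce: drop elements whose leading term is divisible by another's, tail-reduce, and make monic.
Reduced Gröbner basis: {p + 1, q^2 - 4}.

A lex Gröbner basis eliminates variables successively. Here q^2 - 4 depends only on q, with roots {-2, 2}; lifting each root through the earlier basis elements recovers the full solutions.
  q = -2: the earlier basis element becomes p + 1 = 0, giving p = -1 — point (-1, -2).
  q = 2: the earlier basis element becomes p + 1 = 0, giving p = -1 — point (-1, 2).
A lex Gröbner basis triangularizes the system, enabling back-substitution.

{(-1, -2), (-1, 2)}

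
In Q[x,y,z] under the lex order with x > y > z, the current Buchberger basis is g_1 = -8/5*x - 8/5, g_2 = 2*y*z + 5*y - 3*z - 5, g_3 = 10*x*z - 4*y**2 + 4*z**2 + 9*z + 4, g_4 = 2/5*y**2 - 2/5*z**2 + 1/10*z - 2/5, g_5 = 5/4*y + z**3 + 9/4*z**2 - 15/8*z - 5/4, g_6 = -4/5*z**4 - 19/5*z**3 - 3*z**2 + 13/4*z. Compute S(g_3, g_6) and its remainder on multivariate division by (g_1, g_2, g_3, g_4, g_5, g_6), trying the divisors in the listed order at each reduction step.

lcm(LM(g_3), LM(g_6)) = x*z**4.
S = (lcm/LT(g_3))·g_3 − (lcm/LT(g_6))·g_6 = -19/4*x*z**3 - 15/4*x*z**2 + 65/16*x*z - 2/5*y**2*z**3 + 2/5*z**5 + 9/10*z**4 + 2/5*z**3.
Reduce S modulo (g_1, g_2, g_3, g_4, g_5, g_6) in that order:
  leading term x*z**3: subtract (95/32*z**3)·g_1 from -19/4*x*z**3 - 15/4*x*z**2 + 65/16*x*z - 2/5*y**2*z**3 + 2/5*z**5 + 9/10*z**4 + 2/5*z**3 → -15/4*x*z**2 + 65/16*x*z - 2/5*y**2*z**3 + 2/5*z**5 + 9/10*z**4 + 103/20*z**3
  leading term x*z**2: subtract (75/32*z**2)·g_1 from -15/4*x*z**2 + 65/16*x*z - 2/5*y**2*z**3 + 2/5*z**5 + 9/10*z**4 + 103/20*z**3 → 65/16*x*z - 2/5*y**2*z**3 + 2/5*z**5 + 9/10*z**4 + 103/20*z**3 + 15/4*z**2
  leading term x*z: subtract (-325/128*z)·g_1 from 65/16*x*z - 2/5*y**2*z**3 + 2/5*z**5 + 9/10*z**4 + 103/20*z**3 + 15/4*z**2 → -2/5*y**2*z**3 + 2/5*z**5 + 9/10*z**4 + 103/20*z**3 + 15/4*z**2 - 65/16*z
  leading term y**2*z**3: subtract (-1/5*y*z**2)·g_2 from -2/5*y**2*z**3 + 2/5*z**5 + 9/10*z**4 + 103/20*z**3 + 15/4*z**2 - 65/16*z → y**2*z**2 - 3/5*y*z**3 - y*z**2 + 2/5*z**5 + 9/10*z**4 + 103/20*z**3 + 15/4*z**2 - 65/16*z
  leading term y**2*z**2: subtract (1/2*y*z)·g_2 from y**2*z**2 - 3/5*y*z**3 - y*z**2 + 2/5*z**5 + 9/10*z**4 + 103/20*z**3 + 15/4*z**2 - 65/16*z → -5/2*y**2*z - 3/5*y*z**3 + 1/2*y*z**2 + 5/2*y*z + 2/5*z**5 + 9/10*z**4 + 103/20*z**3 + 15/4*z**2 - 65/16*z
  leading term y**2*z: subtract (-5/4*y)·g_2 from -5/2*y**2*z - 3/5*y*z**3 + 1/2*y*z**2 + 5/2*y*z + 2/5*z**5 + 9/10*z**4 + 103/20*z**3 + 15/4*z**2 - 65/16*z → 25/4*y**2 - 3/5*y*z**3 + 1/2*y*z**2 - 5/4*y*z - 25/4*y + 2/5*z**5 + 9/10*z**4 + 103/20*z**3 + 15/4*z**2 - 65/16*z
  leading term y**2: subtract (125/8)·g_4 from 25/4*y**2 - 3/5*y*z**3 + 1/2*y*z**2 - 5/4*y*z - 25/4*y + 2/5*z**5 + 9/10*z**4 + 103/20*z**3 + 15/4*z**2 - 65/16*z → -3/5*y*z**3 + 1/2*y*z**2 - 5/4*y*z - 25/4*y + 2/5*z**5 + 9/10*z**4 + 103/20*z**3 + 10*z**2 - 45/8*z + 25/4
  leading term y*z**3: subtract (-3/10*z**2)·g_2 from -3/5*y*z**3 + 1/2*y*z**2 - 5/4*y*z - 25/4*y + 2/5*z**5 + 9/10*z**4 + 103/20*z**3 + 10*z**2 - 45/8*z + 25/4 → 2*y*z**2 - 5/4*y*z - 25/4*y + 2/5*z**5 + 9/10*z**4 + 17/4*z**3 + 17/2*z**2 - 45/8*z + 25/4
  leading term y*z**2: subtract (z)·g_2 from 2*y*z**2 - 5/4*y*z - 25/4*y + 2/5*z**5 + 9/10*z**4 + 17/4*z**3 + 17/2*z**2 - 45/8*z + 25/4 → -25/4*y*z - 25/4*y + 2/5*z**5 + 9/10*z**4 + 17/4*z**3 + 23/2*z**2 - 5/8*z + 25/4
  leading term y*z: subtract (-25/8)·g_2 from -25/4*y*z - 25/4*y + 2/5*z**5 + 9/10*z**4 + 17/4*z**3 + 23/2*z**2 - 5/8*z + 25/4 → 75/8*y + 2/5*z**5 + 9/10*z**4 + 17/4*z**3 + 23/2*z**2 - 10*z - 75/8
  leading term y: subtract (15/2)·g_5 from 75/8*y + 2/5*z**5 + 9/10*z**4 + 17/4*z**3 + 23/2*z**2 - 10*z - 75/8 → 2/5*z**5 + 9/10*z**4 - 13/4*z**3 - 43/8*z**2 + 65/16*z
  leading term z**5: subtract (-1/2*z)·g_6 from 2/5*z**5 + 9/10*z**4 - 13/4*z**3 - 43/8*z**2 + 65/16*z → -z**4 - 19/4*z**3 - 15/4*z**2 + 65/16*z
  leading term z**4: subtract (5/4)·g_6 from -z**4 - 19/4*z**3 - 15/4*z**2 + 65/16*z → 0
The remainder is 0, so this S-polynomial contributes no new basis element.

S(g_3, g_6) = -19/4*x*z**3 - 15/4*x*z**2 + 65/16*x*z - 2/5*y**2*z**3 + 2/5*z**5 + 9/10*z**4 + 2/5*z**3; remainder on division = 0.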